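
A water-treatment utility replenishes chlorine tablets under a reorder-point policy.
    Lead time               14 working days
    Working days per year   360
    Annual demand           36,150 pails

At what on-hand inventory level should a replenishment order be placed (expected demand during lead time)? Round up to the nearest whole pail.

Daily demand d = 36,150 / 360 = 100.417 pails/day
Demand during lead time = 100.417 × 14 = 1,405.83
Reorder point = 1,405.83 → round up

1,406 pails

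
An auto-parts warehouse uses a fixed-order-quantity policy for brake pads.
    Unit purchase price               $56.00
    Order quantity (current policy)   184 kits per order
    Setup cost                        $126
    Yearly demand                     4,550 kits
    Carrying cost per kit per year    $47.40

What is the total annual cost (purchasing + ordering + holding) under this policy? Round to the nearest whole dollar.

Orders/yr = 4,550/184 = 24.728; ordering cost = 24.728 × $126 = $3,115.76
Average inventory = 184/2 = 92; holding cost = 92 × $47.4 = $4,360.80
Purchase cost = D·C = 4,550 × 56 = $254,800.00
Total = $3,115.76 + $4,360.80 + $254,800.00 = $262,276.56

$262,277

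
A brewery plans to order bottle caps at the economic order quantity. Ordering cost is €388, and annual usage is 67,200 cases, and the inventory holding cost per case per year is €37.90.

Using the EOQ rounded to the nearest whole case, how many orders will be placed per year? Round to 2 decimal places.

2DS/H = 2·67,200·388/37.9 = 1,375,915.57
EOQ = √1,375,915.57 ≈ 1,172.99 → Q = 1,173
N = D/Q = 67,200/1,173 ≈ 57.289 orders/yr

57.29 orders per year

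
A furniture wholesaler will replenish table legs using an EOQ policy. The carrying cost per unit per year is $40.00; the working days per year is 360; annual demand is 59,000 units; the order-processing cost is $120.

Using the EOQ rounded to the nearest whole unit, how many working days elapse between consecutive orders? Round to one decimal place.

Optimal lot size Q* = (2 × 59,000 × $120 / $40)^½ ≈ 594.98 → Q = 595 units
Cycle time = (working days × Q)/D = (360 × 595) / 59,000 = 3.631 days

3.6 days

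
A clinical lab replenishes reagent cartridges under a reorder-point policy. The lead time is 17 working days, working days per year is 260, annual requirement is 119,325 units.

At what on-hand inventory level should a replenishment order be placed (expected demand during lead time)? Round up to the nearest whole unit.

Daily demand d = 119,325 / 260 = 458.942 units/day
Demand during lead time = 458.942 × 17 = 7,802.02
Reorder point = 7,802.02 → round up

7,803 units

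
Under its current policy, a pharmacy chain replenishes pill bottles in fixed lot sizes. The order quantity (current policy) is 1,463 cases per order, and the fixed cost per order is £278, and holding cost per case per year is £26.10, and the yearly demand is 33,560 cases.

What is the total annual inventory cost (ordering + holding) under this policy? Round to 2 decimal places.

£25,469.24

Orders/yr = 33,560/1,463 = 22.939; ordering cost = 22.939 × £278 = £6,377.09
Average inventory = 1,463/2 = 731.5; holding cost = 731.5 × £26.1 = £19,092.15
Total = £6,377.09 + £19,092.15 = £25,469.24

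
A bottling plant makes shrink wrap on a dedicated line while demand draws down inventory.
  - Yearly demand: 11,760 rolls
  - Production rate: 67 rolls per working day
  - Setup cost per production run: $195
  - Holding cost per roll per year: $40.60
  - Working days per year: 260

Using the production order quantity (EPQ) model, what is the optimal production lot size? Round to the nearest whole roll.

590 rolls

Daily demand d = 11,760/260 = 45.231; p = 67; 1 − d/p = 0.32491
EPQ = √(2DS / (H(1 − d/p)))
    = √(2 × 11,760 × 195 / (40.6 × 0.32491)) ≈ 589.64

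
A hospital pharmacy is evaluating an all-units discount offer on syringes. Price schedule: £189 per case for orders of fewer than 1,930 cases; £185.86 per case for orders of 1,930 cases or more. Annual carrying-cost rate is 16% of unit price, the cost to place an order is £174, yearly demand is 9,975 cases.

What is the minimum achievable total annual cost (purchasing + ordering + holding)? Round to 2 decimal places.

H₁ = 16%×£189 = £30.2400;  H₂ = 16%×£185.86 = £29.7376
EOQ₁ = √(2×9,975×174/30.2400) = 338.81  (< 1,930, feasible at tier 1)
EOQ₂ = √(2×9,975×174/29.7376) = 341.66  (< 1,930 → use Q = 1,930 at tier-2 price)
TC(tier 1 (EOQ₁), Q≈338.8) = £1,895,520.59
TC(tier 2, Q≈1,930.0) = £1,883,549.58
Minimum at tier 2: £1,883,549.58

£1,883,549.58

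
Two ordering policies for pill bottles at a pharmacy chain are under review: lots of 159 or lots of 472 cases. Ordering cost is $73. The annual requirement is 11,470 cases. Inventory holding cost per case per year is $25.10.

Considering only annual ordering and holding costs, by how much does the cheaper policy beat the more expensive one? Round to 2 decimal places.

Annual cost at Q: ordering D·S/Q plus holding Q·H/2.
TC(159) = (11,470/159)×73 + (159/2)×25.1 = $7,261.55
TC(472) = (11,470/472)×73 + (472/2)×25.1 = $7,697.56
Cheaper: Q = 159.  Difference = $436.01

$436.01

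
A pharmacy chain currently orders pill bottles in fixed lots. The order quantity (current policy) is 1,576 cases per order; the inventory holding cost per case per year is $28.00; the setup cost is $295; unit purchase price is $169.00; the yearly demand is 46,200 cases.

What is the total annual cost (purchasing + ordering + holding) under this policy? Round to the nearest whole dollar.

$7,838,512

Orders/yr = 46,200/1,576 = 29.315; ordering cost = 29.315 × $295 = $8,647.84
Average inventory = 1,576/2 = 788; holding cost = 788 × $28 = $22,064.00
Purchase cost = D·C = 46,200 × 169 = $7,807,800.00
Total = $8,647.84 + $22,064.00 + $7,807,800.00 = $7,838,511.84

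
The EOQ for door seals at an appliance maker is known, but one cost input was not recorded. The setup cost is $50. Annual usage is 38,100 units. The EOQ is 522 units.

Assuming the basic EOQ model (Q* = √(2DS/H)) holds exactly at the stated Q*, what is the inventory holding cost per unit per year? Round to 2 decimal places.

$13.98

EOQ relation: Q² = 2DS/H, so rearrange for the unknown.
H = 2DS / Q² = 2 × 38,100 × 50 / 522² = 13.9825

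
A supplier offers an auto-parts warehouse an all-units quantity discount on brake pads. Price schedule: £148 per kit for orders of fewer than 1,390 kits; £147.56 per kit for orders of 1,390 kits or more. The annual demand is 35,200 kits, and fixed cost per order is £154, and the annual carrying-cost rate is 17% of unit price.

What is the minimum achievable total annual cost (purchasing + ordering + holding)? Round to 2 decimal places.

£5,215,446.07

H₁ = 17%×£148 = £25.1600;  H₂ = 17%×£147.56 = £25.0852
EOQ₁ = √(2×35,200×154/25.1600) = 656.43  (< 1,390, feasible at tier 1)
EOQ₂ = √(2×35,200×154/25.0852) = 657.41  (< 1,390 → use Q = 1,390 at tier-2 price)
TC(tier 1 (EOQ₁), Q≈656.4) = £5,226,115.89
TC(tier 2, Q≈1,390.0) = £5,215,446.07
Minimum at tier 2: £5,215,446.07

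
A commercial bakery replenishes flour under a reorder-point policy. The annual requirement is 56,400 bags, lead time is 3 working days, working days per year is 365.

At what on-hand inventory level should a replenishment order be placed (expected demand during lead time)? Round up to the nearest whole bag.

464 bags

Daily demand d = 56,400 / 365 = 154.521 bags/day
Demand during lead time = 154.521 × 3 = 463.56
Reorder point = 463.56 → round up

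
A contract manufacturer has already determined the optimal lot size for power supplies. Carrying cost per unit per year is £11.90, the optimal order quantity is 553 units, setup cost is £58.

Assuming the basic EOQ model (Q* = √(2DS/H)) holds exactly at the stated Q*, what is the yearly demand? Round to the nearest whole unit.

Since Q* = (2DS/H)^½, squaring gives Q*²·H = 2DS.
D = Q²H / (2S) = 553² × 11.9 / (2 × 58) = 31,371.79

31,372 units per year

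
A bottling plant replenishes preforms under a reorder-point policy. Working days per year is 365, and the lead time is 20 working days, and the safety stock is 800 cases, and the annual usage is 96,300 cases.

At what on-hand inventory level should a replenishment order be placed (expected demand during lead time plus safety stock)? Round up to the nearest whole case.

Daily demand d = 96,300 / 365 = 263.836 cases/day
Demand during lead time = 263.836 × 20 = 5,276.71
Reorder point = 5,276.71 + 800 = 6,076.71 → round up

6,077 cases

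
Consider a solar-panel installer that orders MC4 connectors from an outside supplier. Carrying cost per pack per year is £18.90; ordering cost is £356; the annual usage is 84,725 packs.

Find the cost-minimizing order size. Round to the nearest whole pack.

1,787 packs

2DS/H = 2·84,725·356/18.9 = 3,191,756.61
EOQ = √3,191,756.61 ≈ 1,786.55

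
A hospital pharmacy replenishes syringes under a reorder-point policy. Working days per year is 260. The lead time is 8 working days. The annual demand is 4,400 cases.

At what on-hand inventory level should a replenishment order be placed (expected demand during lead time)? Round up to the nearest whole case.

Daily demand d = 4,400 / 260 = 16.923 cases/day
Demand during lead time = 16.923 × 8 = 135.38
Reorder point = 135.38 → round up

136 cases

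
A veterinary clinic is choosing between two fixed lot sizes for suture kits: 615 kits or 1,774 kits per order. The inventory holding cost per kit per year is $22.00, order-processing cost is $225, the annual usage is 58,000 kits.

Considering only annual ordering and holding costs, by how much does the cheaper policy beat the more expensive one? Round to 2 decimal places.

$1,114.26

Annual cost at Q: ordering D·S/Q plus holding Q·H/2.
TC(615) = (58,000/615)×225 + (615/2)×22 = $27,984.51
TC(1,774) = (58,000/1,774)×225 + (1,774/2)×22 = $26,870.26
Cheaper: Q = 1,774.  Difference = $1,114.26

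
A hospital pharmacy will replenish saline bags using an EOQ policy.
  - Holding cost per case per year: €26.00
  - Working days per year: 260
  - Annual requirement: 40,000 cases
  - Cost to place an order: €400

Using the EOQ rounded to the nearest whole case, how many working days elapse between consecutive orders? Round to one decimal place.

7.2 days

Q* = √(2·D·S / H) = √(2·40,000·400 / 26) = √1,230,769.2 ≈ 1,109.40 → Q = 1,109 cases
T = Q/D × 260 days = 1,109/40,000 × 260 = 7.208 days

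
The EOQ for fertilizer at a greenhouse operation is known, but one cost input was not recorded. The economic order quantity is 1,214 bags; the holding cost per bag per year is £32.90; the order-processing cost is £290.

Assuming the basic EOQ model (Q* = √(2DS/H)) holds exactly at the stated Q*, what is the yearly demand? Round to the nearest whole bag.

Since Q* = (2DS/H)^½, squaring gives Q*²·H = 2DS.
D = Q²H / (2S) = 1,214² × 32.9 / (2 × 290) = 83,599.81

83,600 bags per year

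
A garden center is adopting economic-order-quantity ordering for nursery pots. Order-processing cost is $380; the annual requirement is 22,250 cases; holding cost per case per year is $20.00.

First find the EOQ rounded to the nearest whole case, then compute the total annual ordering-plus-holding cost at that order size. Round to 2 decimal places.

2DS/H = 2·22,250·380/20 = 845,500.00
EOQ = √845,500.00 ≈ 919.51 → Q = 920 cases
Ordering: D/Q × S = 22,250/920 × $380 = $9,190.22
Holding:  Q/2 × H = 920/2 × $20 = $9,200.00
Total = $9,190.22 + $9,200.00 = $18,390.22

$18,390.22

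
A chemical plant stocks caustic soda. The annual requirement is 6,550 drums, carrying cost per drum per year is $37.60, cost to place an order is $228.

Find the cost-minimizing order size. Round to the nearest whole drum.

282 drums

Optimal lot size Q* = (2 × 6,550 × $228 / $37.6)^½ ≈ 281.84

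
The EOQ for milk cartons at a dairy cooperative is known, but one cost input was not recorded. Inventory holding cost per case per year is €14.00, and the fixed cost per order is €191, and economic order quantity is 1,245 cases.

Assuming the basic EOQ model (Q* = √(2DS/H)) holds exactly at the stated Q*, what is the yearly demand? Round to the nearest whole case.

From Q* = √(2DS/H) ⇒ Q*² = 2DS/H.
D = Q²H / (2S) = 1,245² × 14 / (2 × 191) = 56,807.20

56,807 cases per year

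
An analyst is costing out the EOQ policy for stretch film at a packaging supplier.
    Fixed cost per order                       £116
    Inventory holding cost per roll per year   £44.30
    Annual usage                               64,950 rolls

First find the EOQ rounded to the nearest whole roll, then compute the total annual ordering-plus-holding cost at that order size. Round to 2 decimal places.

Q* = √(2·D·S / H) = √(2·64,950·116 / 44.3) = √340,144.5 ≈ 583.22 → Q = 583 rolls
Ordering: D/Q × S = 64,950/583 × £116 = £12,923.16
Holding:  Q/2 × H = 583/2 × £44.3 = £12,913.45
Total = £12,923.16 + £12,913.45 = £25,836.61

£25,836.61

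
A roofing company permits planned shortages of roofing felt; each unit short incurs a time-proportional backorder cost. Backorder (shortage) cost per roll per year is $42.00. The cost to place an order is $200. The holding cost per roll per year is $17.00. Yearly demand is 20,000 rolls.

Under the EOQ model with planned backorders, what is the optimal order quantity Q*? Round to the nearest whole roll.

813 rolls

Basic EOQ = √(2·20,000·200/17) = 685.994
Backorder adjustment √((H+b)/b) = √((17+42)/42) = 1.1852
Q* = 685.994 × 1.1852 ≈ 813.06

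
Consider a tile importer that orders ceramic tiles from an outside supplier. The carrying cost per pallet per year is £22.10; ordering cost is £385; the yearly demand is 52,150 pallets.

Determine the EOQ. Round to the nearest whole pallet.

1,348 pallets

Optimal lot size Q* = (2 × 52,150 × £385 / £22.1)^½ ≈ 1,347.96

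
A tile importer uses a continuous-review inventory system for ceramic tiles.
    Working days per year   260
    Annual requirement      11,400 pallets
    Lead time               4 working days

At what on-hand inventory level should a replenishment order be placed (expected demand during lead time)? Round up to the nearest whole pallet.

Daily demand d = 11,400 / 260 = 43.846 pallets/day
Demand during lead time = 43.846 × 4 = 175.38
Reorder point = 175.38 → round up

176 pallets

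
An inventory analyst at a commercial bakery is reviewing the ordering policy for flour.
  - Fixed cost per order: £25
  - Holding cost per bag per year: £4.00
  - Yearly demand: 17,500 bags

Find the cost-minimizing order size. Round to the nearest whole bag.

468 bags

Q* = √(2·D·S / H) = √(2·17,500·25 / 4) = √218,750.0 ≈ 467.71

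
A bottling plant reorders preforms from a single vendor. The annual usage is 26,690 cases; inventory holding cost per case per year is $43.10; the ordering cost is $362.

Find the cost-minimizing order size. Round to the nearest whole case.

2DS/H = 2·26,690·362/43.1 = 448,342.46
EOQ = √448,342.46 ≈ 669.58

670 cases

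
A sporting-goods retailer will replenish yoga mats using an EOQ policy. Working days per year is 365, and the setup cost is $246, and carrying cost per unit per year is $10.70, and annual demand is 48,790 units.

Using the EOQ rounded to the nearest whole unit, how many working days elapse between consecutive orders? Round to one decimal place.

11.2 days

Q* = √(2·D·S / H) = √(2·48,790·246 / 10.7) = √2,243,428.0 ≈ 1,497.81 → Q = 1,498 units
T = Q/D × 365 days = 1,498/48,790 × 365 = 11.207 days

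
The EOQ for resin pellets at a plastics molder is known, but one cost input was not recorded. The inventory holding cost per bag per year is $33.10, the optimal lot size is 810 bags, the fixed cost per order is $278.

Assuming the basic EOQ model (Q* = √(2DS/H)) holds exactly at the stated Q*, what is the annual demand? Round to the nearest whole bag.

Since Q* = (2DS/H)^½, squaring gives Q*²·H = 2DS.
D = Q²H / (2S) = 810² × 33.1 / (2 × 278) = 39,059.19

39,059 bags per year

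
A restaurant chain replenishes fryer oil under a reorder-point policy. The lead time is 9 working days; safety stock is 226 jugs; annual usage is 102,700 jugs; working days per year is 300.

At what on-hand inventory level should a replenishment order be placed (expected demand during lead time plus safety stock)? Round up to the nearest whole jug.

3,307 jugs

Daily demand d = 102,700 / 300 = 342.333 jugs/day
Demand during lead time = 342.333 × 9 = 3,081.00
Reorder point = 3,081.00 + 226 = 3,307.00 → round up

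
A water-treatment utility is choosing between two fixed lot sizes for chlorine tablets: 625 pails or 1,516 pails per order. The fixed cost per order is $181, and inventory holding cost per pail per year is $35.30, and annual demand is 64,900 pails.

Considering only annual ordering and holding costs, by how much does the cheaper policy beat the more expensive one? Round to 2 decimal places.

TC(Q) = (D/Q)S + (Q/2)H
TC(625) = (64,900/625)×181 + (625/2)×35.3 = $29,826.29
TC(1,516) = (64,900/1,516)×181 + (1,516/2)×35.3 = $34,506.01
Cheaper: Q = 625.  Difference = $4,679.72

$4,679.72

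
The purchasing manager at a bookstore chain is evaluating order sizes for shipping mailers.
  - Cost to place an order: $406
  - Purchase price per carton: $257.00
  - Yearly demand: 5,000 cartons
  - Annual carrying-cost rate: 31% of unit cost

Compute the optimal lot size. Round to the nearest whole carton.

226 cartons

Holding cost per carton per year: H = 31% × $257 = $79.6700
2DS/H = 2·5,000·406/79.67 = 50,960.21
EOQ = √50,960.21 ≈ 225.74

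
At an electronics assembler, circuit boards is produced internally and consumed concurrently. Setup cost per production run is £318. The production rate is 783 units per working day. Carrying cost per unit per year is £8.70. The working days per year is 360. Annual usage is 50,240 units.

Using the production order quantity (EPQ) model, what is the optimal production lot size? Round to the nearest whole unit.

Daily demand d = 50,240/360 = 139.556; p = 783; 1 − d/p = 0.82177
EPQ = √(2DS / (H(1 − d/p)))
    = √(2 × 50,240 × 318 / (8.7 × 0.82177)) ≈ 2,114.07

2,114 units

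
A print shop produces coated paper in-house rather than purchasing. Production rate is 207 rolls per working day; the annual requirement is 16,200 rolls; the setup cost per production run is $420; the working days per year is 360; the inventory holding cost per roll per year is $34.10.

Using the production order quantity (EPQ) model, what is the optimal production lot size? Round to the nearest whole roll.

714 rolls

Daily demand d = 16,200/360 = 45.000; p = 207; 1 − d/p = 0.78261
EPQ = √(2DS / (H(1 − d/p)))
    = √(2 × 16,200 × 420 / (34.1 × 0.78261)) ≈ 714.08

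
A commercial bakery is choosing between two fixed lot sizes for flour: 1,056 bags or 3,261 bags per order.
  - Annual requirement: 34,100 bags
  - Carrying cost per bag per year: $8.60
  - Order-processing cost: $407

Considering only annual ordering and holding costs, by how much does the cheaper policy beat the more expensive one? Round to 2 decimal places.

$594.76

For each Q, cost = (D/Q)·S + (Q/2)·H.
TC(1,056) = (34,100/1,056)×407 + (1,056/2)×8.6 = $17,683.51
TC(3,261) = (34,100/3,261)×407 + (3,261/2)×8.6 = $18,278.26
Cheaper: Q = 1,056.  Difference = $594.76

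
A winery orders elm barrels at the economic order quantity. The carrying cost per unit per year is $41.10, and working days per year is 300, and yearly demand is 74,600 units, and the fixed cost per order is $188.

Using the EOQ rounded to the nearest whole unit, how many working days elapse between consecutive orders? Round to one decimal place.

3.3 days

EOQ = √(2DS/H) = √(2 × 74,600 × 188 / 41.1)
    = √(682,472.02) ≈ 826.12 → Q = 826 units
Days between orders = 300 / (D/Q) = 300 / 90.315 ≈ 3.322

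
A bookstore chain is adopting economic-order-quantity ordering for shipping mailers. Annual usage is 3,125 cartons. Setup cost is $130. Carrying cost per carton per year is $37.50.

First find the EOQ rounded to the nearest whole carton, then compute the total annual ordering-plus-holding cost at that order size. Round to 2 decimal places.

$5,519.86

Optimal lot size Q* = (2 × 3,125 × $130 / $37.5)^½ ≈ 147.20 → Q = 147 cartons
Orders/yr = 3,125/147 = 21.259; ordering cost = 21.259 × $130 = $2,763.61
Average inventory = 147/2 = 73.5; holding cost = 73.5 × $37.5 = $2,756.25
Total = $2,763.61 + $2,756.25 = $5,519.86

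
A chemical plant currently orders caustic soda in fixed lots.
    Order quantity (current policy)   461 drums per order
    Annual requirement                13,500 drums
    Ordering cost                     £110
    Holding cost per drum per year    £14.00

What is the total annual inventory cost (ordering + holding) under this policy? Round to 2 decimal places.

Ordering: D/Q × S = 13,500/461 × £110 = £3,221.26
Holding:  Q/2 × H = 461/2 × £14 = £3,227.00
Total = £3,221.26 + £3,227.00 = £6,448.26

£6,448.26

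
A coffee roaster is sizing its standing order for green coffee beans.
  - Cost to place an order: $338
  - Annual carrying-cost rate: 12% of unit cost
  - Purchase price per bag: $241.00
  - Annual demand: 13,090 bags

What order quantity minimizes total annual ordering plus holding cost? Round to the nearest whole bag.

Holding cost per bag per year: H = 12% × $241 = $28.9200
EOQ = √(2DS/H) = √(2 × 13,090 × 338 / 28.92)
    = √(305,976.49) ≈ 553.15

553 bags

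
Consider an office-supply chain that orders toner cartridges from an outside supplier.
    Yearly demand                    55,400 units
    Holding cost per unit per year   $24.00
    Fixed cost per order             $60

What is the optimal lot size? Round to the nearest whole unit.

EOQ = √(2DS/H) = √(2 × 55,400 × 60 / 24)
    = √(277,000.00) ≈ 526.31

526 units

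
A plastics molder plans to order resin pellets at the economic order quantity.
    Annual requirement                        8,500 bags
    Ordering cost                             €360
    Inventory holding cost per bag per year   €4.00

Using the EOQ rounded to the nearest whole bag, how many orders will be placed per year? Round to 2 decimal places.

6.87 orders per year

2DS/H = 2·8,500·360/4 = 1,530,000.00
EOQ = √1,530,000.00 ≈ 1,236.93 → Q = 1,237
N = D/Q = 8,500/1,237 ≈ 6.871 orders/yr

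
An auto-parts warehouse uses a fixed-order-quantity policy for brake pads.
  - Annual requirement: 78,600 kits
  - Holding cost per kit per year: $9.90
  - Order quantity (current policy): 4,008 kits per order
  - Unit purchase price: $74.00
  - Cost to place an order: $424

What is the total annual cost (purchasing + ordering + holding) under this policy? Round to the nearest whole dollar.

$5,844,555

Ordering: D/Q × S = 78,600/4,008 × $424 = $8,314.97
Holding:  Q/2 × H = 4,008/2 × $9.9 = $19,839.60
Purchase cost = D·C = 78,600 × 74 = $5,816,400.00
Total = $8,314.97 + $19,839.60 + $5,816,400.00 = $5,844,554.57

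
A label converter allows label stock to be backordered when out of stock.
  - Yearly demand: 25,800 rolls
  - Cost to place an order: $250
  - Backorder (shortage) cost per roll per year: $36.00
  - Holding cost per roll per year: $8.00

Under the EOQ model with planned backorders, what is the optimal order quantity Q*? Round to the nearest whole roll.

1,404 rolls

Q* = √(2DS/H) · √((H + b)/b)
   = √(2 × 25,800 × 250 / 8) · √((8 + 36) / 36)
   = 1,269.843 × 1.1055 ≈ 1,403.86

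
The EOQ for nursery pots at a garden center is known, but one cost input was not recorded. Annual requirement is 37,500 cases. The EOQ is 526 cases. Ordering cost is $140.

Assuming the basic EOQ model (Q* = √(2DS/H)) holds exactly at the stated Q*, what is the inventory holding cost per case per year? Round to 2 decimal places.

$37.95

From Q* = √(2DS/H) ⇒ Q*² = 2DS/H.
H = 2DS / Q² = 2 × 37,500 × 140 / 526² = 37.9505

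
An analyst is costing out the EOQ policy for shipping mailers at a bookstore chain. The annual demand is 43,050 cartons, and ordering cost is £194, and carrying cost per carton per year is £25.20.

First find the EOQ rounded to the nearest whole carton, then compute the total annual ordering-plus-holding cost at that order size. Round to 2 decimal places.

£20,516.47

Q* = √(2·D·S / H) = √(2·43,050·194 / 25.2) = √662,833.3 ≈ 814.15 → Q = 814 cartons
Annual ordering cost = (D/Q)·S = (43,050/814) × 194 = £10,260.07
Annual holding cost  = (Q/2)·H = (814/2) × 25.2 = £10,256.40
Total = £10,260.07 + £10,256.40 = £20,516.47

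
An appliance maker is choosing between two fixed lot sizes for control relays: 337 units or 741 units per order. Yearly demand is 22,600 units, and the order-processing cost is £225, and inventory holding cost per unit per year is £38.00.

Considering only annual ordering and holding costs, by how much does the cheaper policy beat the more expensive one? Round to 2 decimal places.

£550.67

Annual cost at Q: ordering D·S/Q plus holding Q·H/2.
TC(337) = (22,600/337)×225 + (337/2)×38 = £21,492.02
TC(741) = (22,600/741)×225 + (741/2)×38 = £20,941.35
|ΔTC| = |£21,492.02 − £20,941.35| = £550.67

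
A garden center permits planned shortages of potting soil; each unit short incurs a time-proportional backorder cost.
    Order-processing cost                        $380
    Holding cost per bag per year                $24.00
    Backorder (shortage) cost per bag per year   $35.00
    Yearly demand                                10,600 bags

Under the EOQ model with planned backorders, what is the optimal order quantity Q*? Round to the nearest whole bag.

752 bags

Q* = √(2DS/H) · √((H + b)/b)
   = √(2 × 10,600 × 380 / 24) · √((24 + 35) / 35)
   = 579.367 × 1.2984 ≈ 752.22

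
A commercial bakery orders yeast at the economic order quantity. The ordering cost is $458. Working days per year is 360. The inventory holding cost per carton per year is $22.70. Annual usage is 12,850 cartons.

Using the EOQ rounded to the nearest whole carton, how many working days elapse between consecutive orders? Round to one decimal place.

2DS/H = 2·12,850·458/22.7 = 518,528.63
EOQ = √518,528.63 ≈ 720.09 → Q = 720 cartons
T = Q/D × 360 days = 720/12,850 × 360 = 20.171 days

20.2 days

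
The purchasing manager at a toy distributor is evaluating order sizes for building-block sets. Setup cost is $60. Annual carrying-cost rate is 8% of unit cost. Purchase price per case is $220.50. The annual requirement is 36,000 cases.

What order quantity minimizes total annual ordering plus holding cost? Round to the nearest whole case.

495 cases

Holding cost per case per year: H = 8% × $220.5 = $17.6400
Optimal lot size Q* = (2 × 36,000 × $60 / $17.64)^½ ≈ 494.87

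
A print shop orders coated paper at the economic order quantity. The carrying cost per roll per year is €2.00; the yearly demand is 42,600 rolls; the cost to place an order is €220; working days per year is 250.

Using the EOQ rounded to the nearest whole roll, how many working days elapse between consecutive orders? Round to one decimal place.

18.0 days

2DS/H = 2·42,600·220/2 = 9,372,000.00
EOQ = √9,372,000.00 ≈ 3,061.37 → Q = 3,061 rolls
Days between orders = 250 / (D/Q) = 250 / 13.917 ≈ 17.964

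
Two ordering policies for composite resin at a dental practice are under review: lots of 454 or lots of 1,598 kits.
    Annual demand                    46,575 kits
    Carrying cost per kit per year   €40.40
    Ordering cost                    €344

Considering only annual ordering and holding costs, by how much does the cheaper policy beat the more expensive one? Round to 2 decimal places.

€2,155.35

TC(Q) = (D/Q)S + (Q/2)H
TC(454) = (46,575/454)×344 + (454/2)×40.4 = €44,461.11
TC(1,598) = (46,575/1,598)×344 + (1,598/2)×40.4 = €42,305.76
|ΔTC| = |€44,461.11 − €42,305.76| = €2,155.35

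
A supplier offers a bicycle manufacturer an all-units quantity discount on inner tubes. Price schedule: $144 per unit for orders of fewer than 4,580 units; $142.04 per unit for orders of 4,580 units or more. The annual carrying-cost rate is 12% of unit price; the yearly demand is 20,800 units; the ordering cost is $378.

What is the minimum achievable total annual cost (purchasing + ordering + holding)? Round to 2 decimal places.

H₁ = 12%×$144 = $17.2800;  H₂ = 12%×$142.04 = $17.0448
EOQ₁ = √(2×20,800×378/17.2800) = 953.94  (< 4,580, feasible at tier 1)
EOQ₂ = √(2×20,800×378/17.0448) = 960.50  (< 4,580 → use Q = 4,580 at tier-2 price)
TC(tier 1 (EOQ₁), Q≈953.9) = $3,011,684.07
TC(tier 2, Q≈4,580.0) = $2,995,181.27
Minimum at tier 2: $2,995,181.27

$2,995,181.27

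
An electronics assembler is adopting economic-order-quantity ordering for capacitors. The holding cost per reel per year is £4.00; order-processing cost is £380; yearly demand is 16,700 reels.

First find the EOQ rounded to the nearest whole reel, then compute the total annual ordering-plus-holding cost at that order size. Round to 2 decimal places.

£7,125.17

2DS/H = 2·16,700·380/4 = 3,173,000.00
EOQ = √3,173,000.00 ≈ 1,781.29 → Q = 1,781 reels
Ordering: D/Q × S = 16,700/1,781 × £380 = £3,563.17
Holding:  Q/2 × H = 1,781/2 × £4 = £3,562.00
Total = £3,563.17 + £3,562.00 = £7,125.17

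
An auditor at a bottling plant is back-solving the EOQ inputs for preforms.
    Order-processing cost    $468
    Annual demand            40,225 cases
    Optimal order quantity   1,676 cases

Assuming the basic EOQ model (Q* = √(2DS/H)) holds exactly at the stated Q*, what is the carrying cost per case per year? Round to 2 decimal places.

$13.40

From Q* = √(2DS/H) ⇒ Q*² = 2DS/H.
H = 2DS / Q² = 2 × 40,225 × 468 / 1,676² = 13.4037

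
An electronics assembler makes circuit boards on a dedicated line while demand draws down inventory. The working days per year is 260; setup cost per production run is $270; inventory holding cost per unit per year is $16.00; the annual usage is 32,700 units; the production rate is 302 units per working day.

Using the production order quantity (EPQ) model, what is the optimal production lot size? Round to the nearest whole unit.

d = 32,700/260 = 125.7692 units/day;  effective holding cost H(1 − d/p) = 16·(1 − 125.7692/302) = 9.33673
Q* = √(2DS / H_eff) = √(2·32,700·270 / 9.33673) ≈ 1,375.22

1,375 units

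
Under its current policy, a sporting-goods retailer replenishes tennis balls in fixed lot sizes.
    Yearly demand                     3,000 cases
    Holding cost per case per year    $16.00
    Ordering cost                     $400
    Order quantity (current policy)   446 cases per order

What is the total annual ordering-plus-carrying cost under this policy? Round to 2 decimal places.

$6,258.58

Ordering: D/Q × S = 3,000/446 × $400 = $2,690.58
Holding:  Q/2 × H = 446/2 × $16 = $3,568.00
Total = $2,690.58 + $3,568.00 = $6,258.58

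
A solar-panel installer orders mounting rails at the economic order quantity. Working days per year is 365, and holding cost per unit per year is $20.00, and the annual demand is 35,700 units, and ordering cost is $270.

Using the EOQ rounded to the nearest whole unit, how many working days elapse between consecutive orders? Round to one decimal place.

10.0 days

Q* = √(2·D·S / H) = √(2·35,700·270 / 20) = √963,900.0 ≈ 981.78 → Q = 982 units
T = Q/D × 365 days = 982/35,700 × 365 = 10.040 days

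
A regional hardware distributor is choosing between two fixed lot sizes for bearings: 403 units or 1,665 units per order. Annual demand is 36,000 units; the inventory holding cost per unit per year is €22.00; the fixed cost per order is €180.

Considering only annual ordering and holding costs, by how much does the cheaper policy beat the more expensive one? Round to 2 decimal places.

Annual cost at Q: ordering D·S/Q plus holding Q·H/2.
TC(403) = (36,000/403)×180 + (403/2)×22 = €20,512.40
TC(1,665) = (36,000/1,665)×180 + (1,665/2)×22 = €22,206.89
Cheaper: Q = 403.  Difference = €1,694.49

€1,694.49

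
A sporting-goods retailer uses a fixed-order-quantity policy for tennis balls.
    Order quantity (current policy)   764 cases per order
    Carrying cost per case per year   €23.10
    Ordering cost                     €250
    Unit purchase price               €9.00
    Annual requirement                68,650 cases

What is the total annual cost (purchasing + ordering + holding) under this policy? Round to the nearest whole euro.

Annual ordering cost = (D/Q)·S = (68,650/764) × 250 = €22,464.01
Annual holding cost  = (Q/2)·H = (764/2) × 23.1 = €8,824.20
Purchase cost = D·C = 68,650 × 9 = €617,850.00
Total = €22,464.01 + €8,824.20 + €617,850.00 = €649,138.21

€649,138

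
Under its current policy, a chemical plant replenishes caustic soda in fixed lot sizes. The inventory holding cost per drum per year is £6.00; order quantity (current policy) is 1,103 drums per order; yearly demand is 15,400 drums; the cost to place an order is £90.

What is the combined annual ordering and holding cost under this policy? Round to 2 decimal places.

£4,565.57

Ordering: D/Q × S = 15,400/1,103 × £90 = £1,256.57
Holding:  Q/2 × H = 1,103/2 × £6 = £3,309.00
Total = £1,256.57 + £3,309.00 = £4,565.57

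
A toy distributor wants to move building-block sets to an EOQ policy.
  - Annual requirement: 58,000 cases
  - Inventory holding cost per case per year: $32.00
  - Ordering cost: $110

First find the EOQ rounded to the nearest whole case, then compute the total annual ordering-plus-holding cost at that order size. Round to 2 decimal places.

Optimal lot size Q* = (2 × 58,000 × $110 / $32)^½ ≈ 631.47 → Q = 631 cases
Annual ordering cost = (D/Q)·S = (58,000/631) × 110 = $10,110.94
Annual holding cost  = (Q/2)·H = (631/2) × 32 = $10,096.00
Total = $10,110.94 + $10,096.00 = $20,206.94

$20,206.94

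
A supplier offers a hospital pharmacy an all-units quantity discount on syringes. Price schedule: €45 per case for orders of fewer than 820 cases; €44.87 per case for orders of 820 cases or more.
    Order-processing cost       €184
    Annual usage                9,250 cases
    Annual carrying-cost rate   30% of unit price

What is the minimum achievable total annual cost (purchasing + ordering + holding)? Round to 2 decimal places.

€422,642.12

H₁ = 30%×€45 = €13.5000;  H₂ = 30%×€44.87 = €13.4610
EOQ₁ = √(2×9,250×184/13.5000) = 502.14  (< 820, feasible at tier 1)
EOQ₂ = √(2×9,250×184/13.4610) = 502.87  (< 820 → use Q = 820 at tier-2 price)
TC(tier 1 (EOQ₁), Q≈502.1) = €423,028.94
TC(tier 2, Q≈820.0) = €422,642.12
Minimum at tier 2: €422,642.12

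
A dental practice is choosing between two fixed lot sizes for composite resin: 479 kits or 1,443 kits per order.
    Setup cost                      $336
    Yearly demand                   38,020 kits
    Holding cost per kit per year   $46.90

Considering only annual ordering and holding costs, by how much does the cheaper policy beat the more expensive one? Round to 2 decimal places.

$4,789.13

TC(Q) = (D/Q)S + (Q/2)H
TC(479) = (38,020/479)×336 + (479/2)×46.9 = $37,902.11
TC(1,443) = (38,020/1,443)×336 + (1,443/2)×46.9 = $42,691.24
Cheaper: Q = 479.  Difference = $4,789.13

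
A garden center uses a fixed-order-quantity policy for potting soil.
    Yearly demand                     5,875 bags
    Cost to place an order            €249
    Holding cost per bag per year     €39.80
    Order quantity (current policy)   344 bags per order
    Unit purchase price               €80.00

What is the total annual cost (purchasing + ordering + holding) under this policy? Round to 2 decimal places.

Annual ordering cost = (D/Q)·S = (5,875/344) × 249 = €4,252.54
Annual holding cost  = (Q/2)·H = (344/2) × 39.8 = €6,845.60
Purchase cost = D·C = 5,875 × 80 = €470,000.00
Total = €4,252.54 + €6,845.60 + €470,000.00 = €481,098.14

€481,098.14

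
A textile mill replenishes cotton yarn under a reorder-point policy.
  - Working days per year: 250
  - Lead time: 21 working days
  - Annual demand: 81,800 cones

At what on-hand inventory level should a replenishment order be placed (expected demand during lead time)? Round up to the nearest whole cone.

Daily demand d = 81,800 / 250 = 327.200 cones/day
Demand during lead time = 327.200 × 21 = 6,871.20
Reorder point = 6,871.20 → round up

6,872 cones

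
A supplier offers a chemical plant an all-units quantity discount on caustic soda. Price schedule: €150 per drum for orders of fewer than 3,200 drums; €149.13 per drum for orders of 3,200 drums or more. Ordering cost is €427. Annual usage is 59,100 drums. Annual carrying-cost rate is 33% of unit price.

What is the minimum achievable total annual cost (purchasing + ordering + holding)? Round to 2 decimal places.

H₁ = 33%×€150 = €49.5000;  H₂ = 33%×€149.13 = €49.2129
EOQ₁ = √(2×59,100×427/49.5000) = 1,009.76  (< 3,200, feasible at tier 1)
EOQ₂ = √(2×59,100×427/49.2129) = 1,012.71  (< 3,200 → use Q = 3,200 at tier-2 price)
TC(tier 1 (EOQ₁), Q≈1,009.8) = €8,914,983.34
TC(tier 2, Q≈3,200.0) = €8,900,209.80
Minimum at tier 2: €8,900,209.80

€8,900,209.80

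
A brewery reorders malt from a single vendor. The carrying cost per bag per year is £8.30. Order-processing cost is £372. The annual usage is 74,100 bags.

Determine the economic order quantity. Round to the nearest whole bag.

Q* = √(2·D·S / H) = √(2·74,100·372 / 8.3) = √6,642,216.9 ≈ 2,577.25

2,577 bags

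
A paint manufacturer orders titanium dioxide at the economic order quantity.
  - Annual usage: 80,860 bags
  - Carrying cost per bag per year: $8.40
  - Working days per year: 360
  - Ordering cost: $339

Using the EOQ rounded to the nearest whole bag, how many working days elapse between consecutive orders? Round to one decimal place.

11.4 days

Q* = √(2·D·S / H) = √(2·80,860·339 / 8.4) = √6,526,557.1 ≈ 2,554.71 → Q = 2,555 bags
T = Q/D × 360 days = 2,555/80,860 × 360 = 11.375 days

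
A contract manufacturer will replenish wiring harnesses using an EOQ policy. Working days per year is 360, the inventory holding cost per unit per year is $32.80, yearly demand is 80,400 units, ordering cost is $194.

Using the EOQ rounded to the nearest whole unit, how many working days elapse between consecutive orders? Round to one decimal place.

4.4 days

EOQ = √(2DS/H) = √(2 × 80,400 × 194 / 32.8)
    = √(951,073.17) ≈ 975.23 → Q = 975 units
Days between orders = 360 / (D/Q) = 360 / 82.462 ≈ 4.366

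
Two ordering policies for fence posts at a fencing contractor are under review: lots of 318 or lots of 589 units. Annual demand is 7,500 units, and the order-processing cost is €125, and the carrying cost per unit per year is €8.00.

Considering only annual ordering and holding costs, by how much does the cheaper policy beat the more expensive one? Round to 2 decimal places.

€272.43

TC(Q) = (D/Q)S + (Q/2)H
TC(318) = (7,500/318)×125 + (318/2)×8 = €4,220.11
TC(589) = (7,500/589)×125 + (589/2)×8 = €3,947.68
|ΔTC| = |€4,220.11 − €3,947.68| = €272.43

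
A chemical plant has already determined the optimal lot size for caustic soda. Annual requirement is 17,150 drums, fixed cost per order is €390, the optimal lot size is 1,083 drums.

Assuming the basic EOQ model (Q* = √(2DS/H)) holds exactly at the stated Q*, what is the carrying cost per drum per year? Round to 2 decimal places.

€11.41

EOQ relation: Q² = 2DS/H, so rearrange for the unknown.
H = 2DS / Q² = 2 × 17,150 × 390 / 1,083² = 11.4052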